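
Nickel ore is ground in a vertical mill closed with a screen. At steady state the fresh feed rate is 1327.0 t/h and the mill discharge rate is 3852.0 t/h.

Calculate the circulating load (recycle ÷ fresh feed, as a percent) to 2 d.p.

CL = 190.28 %

Mill node: discharge = fresh + recycle.
R = M − F = 3852.0 − 1327.0 = 2525.0 t/h
CL = 100·R/F = 100·2525.0/1327.0 = 190.28 %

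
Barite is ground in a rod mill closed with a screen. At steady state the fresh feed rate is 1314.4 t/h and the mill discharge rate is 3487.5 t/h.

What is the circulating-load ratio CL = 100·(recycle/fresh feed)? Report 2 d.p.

Discharge = new feed + return, hence
R = M − F = 3487.5 − 1314.4 = 2173.1 t/h
CL = 100·R/F = 100·2173.1/1314.4 = 165.33 %

CL = 165.33 %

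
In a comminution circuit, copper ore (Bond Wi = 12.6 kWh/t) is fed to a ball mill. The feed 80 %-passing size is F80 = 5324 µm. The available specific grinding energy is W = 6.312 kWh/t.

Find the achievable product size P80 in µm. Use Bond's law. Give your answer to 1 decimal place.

P80 = 245.7 µm

W = 10·Wi·[P80^(−½) − F80^(−½)]
⇒ 1/√P80 = W/(10·Wi) + 1/√F80
  = 6.3120/(10·12.6) + 1/√5324 = 0.050095 + 0.013705 = 0.063800
P80 = (1/0.063800)² = 15.6739² = 245.67 µm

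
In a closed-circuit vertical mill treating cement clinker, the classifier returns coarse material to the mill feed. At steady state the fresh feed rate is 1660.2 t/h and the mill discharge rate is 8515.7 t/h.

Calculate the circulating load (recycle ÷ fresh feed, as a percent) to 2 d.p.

M = F + R at steady state, so:
R = M − F = 8515.7 − 1660.2 = 6855.5 t/h
CL = 100·R/F = 100·6855.5/1660.2 = 412.93 %

CL = 412.93 %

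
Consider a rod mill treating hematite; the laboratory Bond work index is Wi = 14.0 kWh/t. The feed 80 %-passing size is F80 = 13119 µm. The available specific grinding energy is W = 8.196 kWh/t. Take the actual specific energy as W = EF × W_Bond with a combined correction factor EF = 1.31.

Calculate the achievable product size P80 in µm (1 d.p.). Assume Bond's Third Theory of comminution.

P80 = 350.4 µm

W_Bond = 10·Wi·(1/√P₈₀ − 1/√F₈₀)
W_Bond = W / EF = 8.196 / 1.31 = 6.2565 kWh/t
P80^(−½) = W_Bond/(10 Wi) + F80^(−½)
  = 6.2565/(10·14.0) + 1/√13119 = 0.044689 + 0.008731 = 0.053420
P80 = (1/0.053420)² = 18.7196² = 350.42 µm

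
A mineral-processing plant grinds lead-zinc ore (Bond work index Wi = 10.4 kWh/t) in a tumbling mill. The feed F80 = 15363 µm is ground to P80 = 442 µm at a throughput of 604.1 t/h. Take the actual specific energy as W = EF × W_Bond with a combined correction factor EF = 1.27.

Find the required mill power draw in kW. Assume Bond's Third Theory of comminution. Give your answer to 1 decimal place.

W = 10 Wi / √P80 − 10 Wi / √F80
W = 10·10.4·(1/√442 − 1/√15363) = 10·10.4·(0.039497) = 4.1077 kWh/t
With EF = 1.27: W = 4.1077·1.27 = 5.2168 kWh/t
Mill draw = 5.2168 × 604.1 = 3151.5 kW

P = 3151.5 kW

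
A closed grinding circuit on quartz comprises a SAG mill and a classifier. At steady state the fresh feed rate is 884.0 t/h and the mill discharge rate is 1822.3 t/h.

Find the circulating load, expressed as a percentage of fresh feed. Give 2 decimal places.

M = F + R at steady state, so:
R = M − F = 1822.3 − 884.0 = 938.3 t/h
CL = 100·R/F = 100·938.3/884.0 = 106.14 %

CL = 106.14 %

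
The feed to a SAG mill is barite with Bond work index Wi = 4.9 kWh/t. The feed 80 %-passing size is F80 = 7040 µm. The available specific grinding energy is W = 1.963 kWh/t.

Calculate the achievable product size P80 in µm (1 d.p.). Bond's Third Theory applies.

Bond: W = 10·Wi·(1/√P80 − 1/√F80)
⇒ 1/√P80 = W/(10 Wi) + 1/√F80
  = 1.9630/(10·4.9) + 1/√7040 = 0.040061 + 0.011918 = 0.051980
P80 = (1/0.051980)² = 19.2384² = 370.11 µm

P80 = 370.1 µm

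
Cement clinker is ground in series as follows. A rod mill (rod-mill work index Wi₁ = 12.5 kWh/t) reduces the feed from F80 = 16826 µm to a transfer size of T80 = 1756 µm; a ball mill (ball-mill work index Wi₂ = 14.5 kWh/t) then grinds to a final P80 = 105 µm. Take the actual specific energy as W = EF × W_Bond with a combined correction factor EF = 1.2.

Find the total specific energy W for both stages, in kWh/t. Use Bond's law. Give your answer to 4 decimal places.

Bond: W = 10·Wi·(1/√P80 − 1/√F80)
Stage 1 (16826→1756 µm, Wi₁=12.5): W₁ = 10·12.5·(0.023864 − 0.007709) = 2.0193 kWh/t
Stage 2 (1756→105 µm, Wi₂=14.5): W₂ = 10·14.5·(0.097590 − 0.023864) = 10.6903 kWh/t
W = W₁ + W₂ = 2.0193 + 10.6903 = 12.7096 kWh/t
W_actual = 1.2 × 12.7096 = 15.2516 kWh/t

W = 15.2516 kWh/t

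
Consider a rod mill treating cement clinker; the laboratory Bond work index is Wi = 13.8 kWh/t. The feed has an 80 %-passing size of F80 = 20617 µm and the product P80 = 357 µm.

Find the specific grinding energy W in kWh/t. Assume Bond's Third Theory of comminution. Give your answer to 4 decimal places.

W = 6.3426 kWh/t

W = 10·Wi·(P80^(-½) − F80^(-½))
1/√357 = 0.052926;  1/√20617 = 0.006964
W = 10·13.8·(0.052926 − 0.006964) = 6.3426 kWh/t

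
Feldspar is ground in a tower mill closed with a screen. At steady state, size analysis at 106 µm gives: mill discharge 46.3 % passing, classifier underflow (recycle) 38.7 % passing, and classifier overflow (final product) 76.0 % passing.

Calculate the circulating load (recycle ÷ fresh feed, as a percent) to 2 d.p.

Classifier node, passing 106 µm:
(1+r)·d = r·u + o ⇒ r = (o−d)/(d−u)
r = (76.0 − 46.3)/(46.3 − 38.7) = 29.7/7.6 = 3.9079
CL = 100·r = 390.79 %

CL = 390.79 %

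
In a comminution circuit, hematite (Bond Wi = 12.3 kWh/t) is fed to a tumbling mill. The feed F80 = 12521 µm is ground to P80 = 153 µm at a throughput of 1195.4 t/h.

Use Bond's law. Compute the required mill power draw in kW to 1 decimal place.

Bond:  W = 10 Wi (1/√P − 1/√F)
W = 10·12.3·(1/√153 − 1/√12521) = 10·12.3·(0.071908) = 8.8447 kWh/t
Power = W × throughput = 8.8447 kWh/t × 1195.4 t/h = 10573.0 kW

P = 10573.0 kW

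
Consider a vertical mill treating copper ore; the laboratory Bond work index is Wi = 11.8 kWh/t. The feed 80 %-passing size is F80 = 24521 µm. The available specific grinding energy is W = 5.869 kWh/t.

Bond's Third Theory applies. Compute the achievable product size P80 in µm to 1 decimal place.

W = 10·Wi·[P80^(−½) − F80^(−½)]
1/√P80 = 1/√F80 + W/(10·Wi)
  = 5.8690/(10·11.8) + 1/√24521 = 0.049737 + 0.006386 = 0.056123
P80 = (1/0.056123)² = 17.8179² = 317.48 µm

P80 = 317.5 µm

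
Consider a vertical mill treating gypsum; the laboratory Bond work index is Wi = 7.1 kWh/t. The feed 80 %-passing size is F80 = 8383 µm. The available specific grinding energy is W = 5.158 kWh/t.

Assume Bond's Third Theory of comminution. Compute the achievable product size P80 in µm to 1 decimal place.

W = 10 Wi (P80^-0.5 − F80^-0.5)
1/√P80 = 1/√F80 + W/(10·Wi)
  = 5.1580/(10·7.1) + 1/√8383 = 0.072648 + 0.010922 = 0.083570
P80 = (1/0.083570)² = 11.9660² = 143.19 µm

P80 = 143.2 µm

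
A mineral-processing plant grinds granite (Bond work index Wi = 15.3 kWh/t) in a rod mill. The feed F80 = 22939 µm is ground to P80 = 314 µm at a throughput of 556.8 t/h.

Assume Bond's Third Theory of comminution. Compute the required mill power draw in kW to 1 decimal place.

P = 4245.1 kW

W_Bond = 10·Wi·(1/√P₈₀ − 1/√F₈₀)
W = 10·15.3·(1/√314 − 1/√22939) = 10·15.3·(0.049831) = 7.6241 kWh/t
Power = W × throughput = 7.6241 kWh/t × 556.8 t/h = 4245.1 kW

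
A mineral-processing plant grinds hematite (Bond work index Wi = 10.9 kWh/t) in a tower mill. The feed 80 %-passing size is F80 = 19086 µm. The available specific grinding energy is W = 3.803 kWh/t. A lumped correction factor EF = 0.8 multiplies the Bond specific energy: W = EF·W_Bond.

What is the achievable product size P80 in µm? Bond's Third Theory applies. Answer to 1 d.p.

P80 = 386.7 µm

W = 10 Wi (1/√P80 − 1/√F80)  [Bond]
W_Bond = W / EF = 3.803 / 0.8 = 4.7537 kWh/t
1/√P80 = 1/√F80 + W_Bond/(10·Wi)
  = 4.7537/(10·10.9) + 1/√19086 = 0.043612 + 0.007238 = 0.050851
P80 = (1/0.050851)² = 19.6654² = 386.73 µm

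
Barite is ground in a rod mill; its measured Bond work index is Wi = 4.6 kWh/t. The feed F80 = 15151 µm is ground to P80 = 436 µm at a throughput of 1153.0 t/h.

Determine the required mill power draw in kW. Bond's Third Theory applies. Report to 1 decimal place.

P = 2109.2 kW

W = 10 Wi (1/√P80 − 1/√F80)  [Bond]
W = 10·4.6·(1/√436 − 1/√15151) = 10·4.6·(0.039767) = 1.8293 kWh/t
P_mill = W·ṁ = 1.8293·1153.0 = 2109.2 kW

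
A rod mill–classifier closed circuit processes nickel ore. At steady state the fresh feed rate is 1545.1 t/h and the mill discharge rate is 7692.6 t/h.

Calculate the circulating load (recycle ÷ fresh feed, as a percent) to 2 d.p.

CL = 397.87 %

Discharge = new feed + return, hence
R = M − F = 7692.6 − 1545.1 = 6147.5 t/h
CL = 100·R/F = 100·6147.5/1545.1 = 397.87 %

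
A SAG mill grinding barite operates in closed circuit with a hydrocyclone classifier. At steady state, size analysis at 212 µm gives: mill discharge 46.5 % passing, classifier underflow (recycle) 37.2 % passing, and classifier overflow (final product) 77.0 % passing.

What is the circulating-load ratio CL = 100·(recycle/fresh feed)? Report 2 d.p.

CL = 327.96 %

Mass balance on the −212 µm fraction:
d + r·d = r·u + o → r(d−u) = o−d
r = (77.0 − 46.5)/(46.5 − 37.2) = 30.5/9.3 = 3.2796
CL = 100·r = 327.96 %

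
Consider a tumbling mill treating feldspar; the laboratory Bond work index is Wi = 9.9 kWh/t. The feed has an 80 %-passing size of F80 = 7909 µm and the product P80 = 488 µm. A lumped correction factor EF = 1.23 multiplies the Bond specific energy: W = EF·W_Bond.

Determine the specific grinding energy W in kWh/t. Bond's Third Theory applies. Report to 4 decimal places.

W = 4.1430 kWh/t

W_Bond = 10·Wi·(1/√P₈₀ − 1/√F₈₀)
1/√488 = 0.045268;  1/√7909 = 0.011244
W = 10·9.9·(0.045268 − 0.011244) = 3.3683 kWh/t
Apply correction: 3.3683 × 1.23 = 4.1430 kWh/t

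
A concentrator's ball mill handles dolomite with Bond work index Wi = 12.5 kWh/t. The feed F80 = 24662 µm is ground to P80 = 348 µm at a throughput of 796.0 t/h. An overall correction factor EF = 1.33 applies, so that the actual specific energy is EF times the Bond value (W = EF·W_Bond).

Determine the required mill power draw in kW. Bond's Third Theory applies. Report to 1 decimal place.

P = 6251.2 kW

Bond:  W = 10 Wi (1/√P − 1/√F)
W = 10·12.5·(1/√348 − 1/√24662) = 10·12.5·(0.047238) = 5.9047 kWh/t
Apply correction: 5.9047 × 1.33 = 7.8533 kWh/t
P = W·T = 7.8533·796.0 = 6251.2 kW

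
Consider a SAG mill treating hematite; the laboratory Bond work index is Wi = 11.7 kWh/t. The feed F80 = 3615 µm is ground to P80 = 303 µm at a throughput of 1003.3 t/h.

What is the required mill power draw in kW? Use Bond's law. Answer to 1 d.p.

P = 4791.3 kW

W = 10·Wi·(P80^(-½) − F80^(-½))
W = 10·11.7·(1/√303 − 1/√3615) = 10·11.7·(0.040816) = 4.7755 kWh/t
P = W·T = 4.7755·1003.3 = 4791.3 kW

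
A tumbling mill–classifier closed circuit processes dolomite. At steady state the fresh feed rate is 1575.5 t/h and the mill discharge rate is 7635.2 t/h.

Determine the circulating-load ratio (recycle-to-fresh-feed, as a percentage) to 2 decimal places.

CL = 384.62 %

M = F + R at steady state, so:
R = M − F = 7635.2 − 1575.5 = 6059.7 t/h
CL = 100·R/F = 100·6059.7/1575.5 = 384.62 %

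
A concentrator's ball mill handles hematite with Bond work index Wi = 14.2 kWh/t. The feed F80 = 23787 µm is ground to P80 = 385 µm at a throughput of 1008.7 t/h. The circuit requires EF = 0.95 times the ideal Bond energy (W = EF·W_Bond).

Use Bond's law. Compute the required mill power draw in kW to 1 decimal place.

P = 6052.7 kW

Bond:  W = 10 Wi (1/√P − 1/√F)
W = 10·14.2·(1/√385 − 1/√23787) = 10·14.2·(0.044481) = 6.3163 kWh/t
Apply correction: 6.3163 × 0.95 = 6.0005 kWh/t
Mill draw = 6.0005 × 1008.7 = 6052.7 kW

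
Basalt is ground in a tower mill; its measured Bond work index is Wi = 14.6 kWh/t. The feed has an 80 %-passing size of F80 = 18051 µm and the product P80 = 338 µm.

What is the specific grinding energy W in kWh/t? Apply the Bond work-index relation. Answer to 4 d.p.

W = 10·Wi·(P80^(-½) − F80^(-½))
1/√338 = 0.054393;  1/√18051 = 0.007443
W = 10·14.6·(0.054393 − 0.007443) = 6.8547 kWh/t

W = 6.8547 kWh/t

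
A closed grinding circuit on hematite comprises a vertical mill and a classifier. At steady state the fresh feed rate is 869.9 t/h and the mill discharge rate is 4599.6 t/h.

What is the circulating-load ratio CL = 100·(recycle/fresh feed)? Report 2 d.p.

Mill node: discharge = fresh + recycle.
R = M − F = 4599.6 − 869.9 = 3729.7 t/h
CL = 100·R/F = 100·3729.7/869.9 = 428.75 %

CL = 428.75 %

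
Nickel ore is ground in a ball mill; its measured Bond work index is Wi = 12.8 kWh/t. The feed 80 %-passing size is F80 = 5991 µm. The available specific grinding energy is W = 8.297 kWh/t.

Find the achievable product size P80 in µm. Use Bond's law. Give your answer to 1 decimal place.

W_Bond = 10·Wi·(1/√P₈₀ − 1/√F₈₀)
P80^-0.5 = F80^-0.5 + W/(10 Wi)
  = 8.2970/(10·12.8) + 1/√5991 = 0.064820 + 0.012920 = 0.077740
P80 = (1/0.077740)² = 12.8634² = 165.47 µm

P80 = 165.5 µm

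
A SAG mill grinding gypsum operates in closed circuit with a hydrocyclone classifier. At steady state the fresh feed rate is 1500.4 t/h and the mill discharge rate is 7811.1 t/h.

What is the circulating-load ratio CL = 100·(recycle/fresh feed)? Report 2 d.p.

Discharge = new feed + return, hence
R = M − F = 7811.1 − 1500.4 = 6310.7 t/h
CL = 100·R/F = 100·6310.7/1500.4 = 420.60 %

CL = 420.60 %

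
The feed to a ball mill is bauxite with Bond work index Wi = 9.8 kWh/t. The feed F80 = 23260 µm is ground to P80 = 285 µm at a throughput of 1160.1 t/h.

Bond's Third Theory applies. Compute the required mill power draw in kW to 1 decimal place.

P = 5989.0 kW

W = 10·Wi·(P80^(-½) − F80^(-½))
W = 10·9.8·(1/√285 − 1/√23260) = 10·9.8·(0.052678) = 5.1624 kWh/t
P_mill = W·ṁ = 5.1624·1160.1 = 5989.0 kW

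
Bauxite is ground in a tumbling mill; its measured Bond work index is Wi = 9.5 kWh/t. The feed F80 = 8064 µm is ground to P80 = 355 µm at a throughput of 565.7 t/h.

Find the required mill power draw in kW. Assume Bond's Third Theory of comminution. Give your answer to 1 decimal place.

W = 10 Wi / √P80 − 10 Wi / √F80
W = 10·9.5·(1/√355 − 1/√8064) = 10·9.5·(0.041939) = 3.9842 kWh/t
P = W·T = 3.9842·565.7 = 2253.8 kW

P = 2253.8 kW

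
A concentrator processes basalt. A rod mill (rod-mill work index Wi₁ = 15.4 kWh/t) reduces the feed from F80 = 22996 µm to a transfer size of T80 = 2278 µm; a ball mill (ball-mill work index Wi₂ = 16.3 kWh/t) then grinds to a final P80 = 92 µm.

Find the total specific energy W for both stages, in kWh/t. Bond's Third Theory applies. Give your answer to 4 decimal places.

W = 10 Wi (1/√P80 − 1/√F80)  [Bond]
Stage 1 (22996→2278 µm, Wi₁=15.4): W₁ = 10·15.4·(0.020952 − 0.006594) = 2.2111 kWh/t
Stage 2 (2278→92 µm, Wi₂=16.3): W₂ = 10·16.3·(0.104257 − 0.020952) = 13.5788 kWh/t
W = W₁ + W₂ = 2.2111 + 13.5788 = 15.7898 kWh/t

W = 15.7898 kWh/t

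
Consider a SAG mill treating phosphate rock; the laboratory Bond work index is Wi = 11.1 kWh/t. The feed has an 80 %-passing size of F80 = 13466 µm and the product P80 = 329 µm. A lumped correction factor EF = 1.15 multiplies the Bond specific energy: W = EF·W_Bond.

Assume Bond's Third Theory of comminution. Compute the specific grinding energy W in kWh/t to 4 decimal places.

W = 5.9375 kWh/t

W = 10·Wi·(P80^(-½) − F80^(-½))
1/√329 = 0.055132;  1/√13466 = 0.008617
W = 10·11.1·(0.055132 − 0.008617) = 5.1631 kWh/t
With EF = 1.15: W = 5.1631·1.15 = 5.9375 kWh/t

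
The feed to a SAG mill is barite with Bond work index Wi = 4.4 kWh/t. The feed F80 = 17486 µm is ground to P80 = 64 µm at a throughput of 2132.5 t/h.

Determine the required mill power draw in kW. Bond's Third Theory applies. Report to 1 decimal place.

W = 10 Wi / √P80 − 10 Wi / √F80
W = 10·4.4·(1/√64 − 1/√17486) = 10·4.4·(0.117438) = 5.1673 kWh/t
P_mill = W·ṁ = 5.1673·2132.5 = 11019.2 kW

P = 11019.2 kW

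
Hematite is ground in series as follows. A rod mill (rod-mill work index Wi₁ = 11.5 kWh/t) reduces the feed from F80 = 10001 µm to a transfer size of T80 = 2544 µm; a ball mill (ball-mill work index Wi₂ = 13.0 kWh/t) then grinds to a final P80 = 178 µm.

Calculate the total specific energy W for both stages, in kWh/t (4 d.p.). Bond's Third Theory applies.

W = 8.2966 kWh/t

Bond:  W = 10 Wi (1/√P − 1/√F)
Stage 1 (10001→2544 µm, Wi₁=11.5): W₁ = 10·11.5·(0.019826 − 0.010000) = 1.1301 kWh/t
Stage 2 (2544→178 µm, Wi₂=13.0): W₂ = 10·13.0·(0.074953 − 0.019826) = 7.1665 kWh/t
W = W₁ + W₂ = 1.1301 + 7.1665 = 8.2966 kWh/t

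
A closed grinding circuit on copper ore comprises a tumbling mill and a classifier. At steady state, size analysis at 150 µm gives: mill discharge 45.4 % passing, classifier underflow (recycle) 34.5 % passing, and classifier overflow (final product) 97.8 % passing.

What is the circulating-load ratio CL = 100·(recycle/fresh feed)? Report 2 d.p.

CL = 480.73 %

Classifier node, passing 150 µm:
(1+r)d = ru + o → r = (o−d)/(d−u)
r = (97.8 − 45.4)/(45.4 − 34.5) = 52.4/10.9 = 4.8073
CL = 100·r = 480.73 %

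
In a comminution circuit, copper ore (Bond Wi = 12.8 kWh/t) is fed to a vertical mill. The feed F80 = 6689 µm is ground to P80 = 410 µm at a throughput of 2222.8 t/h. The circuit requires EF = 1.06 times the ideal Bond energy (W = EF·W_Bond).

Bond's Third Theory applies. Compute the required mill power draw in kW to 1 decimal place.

P = 11206.9 kW

W = 10·Wi·[P80^(−½) − F80^(−½)]
W = 10·12.8·(1/√410 − 1/√6689) = 10·12.8·(0.037159) = 4.7564 kWh/t
With EF = 1.06: W = 4.7564·1.06 = 5.0418 kWh/t
P_mill = W·ṁ = 5.0418·2222.8 = 11206.9 kW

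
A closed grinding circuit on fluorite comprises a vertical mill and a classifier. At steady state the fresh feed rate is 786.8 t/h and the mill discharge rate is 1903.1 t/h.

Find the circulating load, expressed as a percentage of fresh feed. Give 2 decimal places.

CL = 141.88 %

M = F + R at steady state, so:
R = M − F = 1903.1 − 786.8 = 1116.3 t/h
CL = 100·R/F = 100·1116.3/786.8 = 141.88 %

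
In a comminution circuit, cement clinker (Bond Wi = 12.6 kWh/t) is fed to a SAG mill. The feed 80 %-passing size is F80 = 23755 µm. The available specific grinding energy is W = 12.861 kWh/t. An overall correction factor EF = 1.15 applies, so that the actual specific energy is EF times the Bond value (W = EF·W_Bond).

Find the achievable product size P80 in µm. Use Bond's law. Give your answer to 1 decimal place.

P80 = 110.2 µm

W = 10 Wi (1/√P80 − 1/√F80)  [Bond]
W_Bond = W / EF = 12.861 / 1.15 = 11.1835 kWh/t
P80^-0.5 = F80^-0.5 + W_Bond/(10 Wi)
  = 11.1835/(10·12.6) + 1/√23755 = 0.088758 + 0.006488 = 0.095246
P80 = (1/0.095246)² = 10.4991² = 110.23 µm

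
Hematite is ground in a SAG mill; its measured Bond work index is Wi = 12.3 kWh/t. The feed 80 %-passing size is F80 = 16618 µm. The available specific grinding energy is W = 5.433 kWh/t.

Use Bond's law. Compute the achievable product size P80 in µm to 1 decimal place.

W = 10 Wi (1/√P80 − 1/√F80)  [Bond]
⇒ 1/√P80 = W/(10·Wi) + 1/√F80
  = 5.4330/(10·12.3) + 1/√16618 = 0.044171 + 0.007757 = 0.051928
P80 = (1/0.051928)² = 19.2574² = 370.85 µm

P80 = 370.8 µm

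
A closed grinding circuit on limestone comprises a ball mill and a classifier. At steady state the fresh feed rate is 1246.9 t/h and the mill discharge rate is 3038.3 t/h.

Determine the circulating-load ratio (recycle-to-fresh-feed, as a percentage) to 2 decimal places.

CL = 143.67 %

Mill node: discharge = fresh + recycle.
R = M − F = 3038.3 − 1246.9 = 1791.4 t/h
CL = 100·R/F = 100·1791.4/1246.9 = 143.67 %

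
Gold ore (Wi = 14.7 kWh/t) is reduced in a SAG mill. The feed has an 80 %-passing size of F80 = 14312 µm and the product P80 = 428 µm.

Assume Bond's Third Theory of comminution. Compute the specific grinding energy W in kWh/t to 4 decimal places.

W = 10·Wi·(P80^(-½) − F80^(-½))
1/√428 = 0.048337;  1/√14312 = 0.008359
W = 10·14.7·(0.048337 − 0.008359) = 5.8768 kWh/t

W = 5.8768 kWh/t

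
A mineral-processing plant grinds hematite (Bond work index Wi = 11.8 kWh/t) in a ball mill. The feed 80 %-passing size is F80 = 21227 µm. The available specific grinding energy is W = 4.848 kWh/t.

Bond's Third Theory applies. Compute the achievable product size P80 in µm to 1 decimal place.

P80 = 435.0 µm

W = 10 Wi (1/√P80 − 1/√F80)  [Bond]
P80^(−½) = W/(10 Wi) + F80^(−½)
  = 4.8480/(10·11.8) + 1/√21227 = 0.041085 + 0.006864 = 0.047948
P80 = (1/0.047948)² = 20.8558² = 434.96 µm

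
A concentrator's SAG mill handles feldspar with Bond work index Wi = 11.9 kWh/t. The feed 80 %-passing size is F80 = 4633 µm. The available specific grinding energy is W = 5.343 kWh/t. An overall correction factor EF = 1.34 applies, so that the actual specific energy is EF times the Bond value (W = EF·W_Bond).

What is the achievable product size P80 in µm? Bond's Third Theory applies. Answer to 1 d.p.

W = 10·Wi·[P80^(−½) − F80^(−½)]
W_Bond = W / EF = 5.343 / 1.34 = 3.9873 kWh/t
P80^-0.5 = F80^-0.5 + W_Bond/(10 Wi)
  = 3.9873/(10·11.9) + 1/√4633 = 0.033507 + 0.014692 = 0.048198
P80 = (1/0.048198)² = 20.7476² = 430.46 µm

P80 = 430.5 µm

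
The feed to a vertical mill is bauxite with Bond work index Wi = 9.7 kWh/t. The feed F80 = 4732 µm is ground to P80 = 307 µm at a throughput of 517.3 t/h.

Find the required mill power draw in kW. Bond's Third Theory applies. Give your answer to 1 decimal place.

W = 10 Wi (P80^-0.5 − F80^-0.5)
W = 10·9.7·(1/√307 − 1/√4732) = 10·9.7·(0.042536) = 4.1260 kWh/t
Power = W × throughput = 4.1260 kWh/t × 517.3 t/h = 2134.4 kW

P = 2134.4 kW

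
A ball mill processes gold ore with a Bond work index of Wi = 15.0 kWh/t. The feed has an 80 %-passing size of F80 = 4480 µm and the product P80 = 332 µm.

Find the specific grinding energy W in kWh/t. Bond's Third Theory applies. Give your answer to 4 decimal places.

W = 5.9913 kWh/t

W = 10 Wi (P80^-0.5 − F80^-0.5)
1/√332 = 0.054882;  1/√4480 = 0.014940
W = 10·15.0·(0.054882 − 0.014940) = 5.9913 kWh/t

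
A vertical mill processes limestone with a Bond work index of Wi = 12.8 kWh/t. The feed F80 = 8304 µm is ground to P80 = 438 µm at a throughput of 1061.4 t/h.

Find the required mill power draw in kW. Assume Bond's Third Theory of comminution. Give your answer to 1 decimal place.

W = 10 Wi (1/√P80 − 1/√F80)  [Bond]
W = 10·12.8·(1/√438 − 1/√8304) = 10·12.8·(0.036808) = 4.7114 kWh/t
Mill draw = 4.7114 × 1061.4 = 5000.7 kW

P = 5000.7 kW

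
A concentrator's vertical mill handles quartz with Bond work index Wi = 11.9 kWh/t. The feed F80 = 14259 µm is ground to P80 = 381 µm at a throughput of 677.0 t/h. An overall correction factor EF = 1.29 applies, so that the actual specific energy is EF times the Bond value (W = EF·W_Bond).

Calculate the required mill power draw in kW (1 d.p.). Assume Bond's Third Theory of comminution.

P = 4454.0 kW

Bond:  W = 10 Wi (1/√P − 1/√F)
W = 10·11.9·(1/√381 − 1/√14259) = 10·11.9·(0.042857) = 5.1000 kWh/t
With EF = 1.29: W = 5.1000·1.29 = 6.5790 kWh/t
Power = W × throughput = 6.5790 kWh/t × 677.0 t/h = 4454.0 kW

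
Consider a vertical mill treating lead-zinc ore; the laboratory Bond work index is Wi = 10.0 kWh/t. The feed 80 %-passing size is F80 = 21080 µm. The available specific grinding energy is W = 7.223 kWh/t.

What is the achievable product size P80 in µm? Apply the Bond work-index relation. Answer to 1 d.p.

W = 10 Wi (P80^-0.5 − F80^-0.5)
1/√P80 = 1/√F80 + W/(10·Wi)
  = 7.2230/(10·10.0) + 1/√21080 = 0.072230 + 0.006888 = 0.079118
P80 = (1/0.079118)² = 12.6394² = 159.75 µm

P80 = 159.8 µm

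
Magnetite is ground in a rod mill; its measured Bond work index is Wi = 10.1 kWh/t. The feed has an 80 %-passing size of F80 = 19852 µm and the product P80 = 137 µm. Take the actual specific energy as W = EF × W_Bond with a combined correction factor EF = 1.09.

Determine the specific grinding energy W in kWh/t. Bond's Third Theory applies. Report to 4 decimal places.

W = 8.6243 kWh/t

W = 10·Wi·[P80^(−½) − F80^(−½)]
1/√137 = 0.085436;  1/√19852 = 0.007097
W = 10·10.1·(0.085436 − 0.007097) = 7.9122 kWh/t
W_actual = 1.09 × 7.9122 = 8.6243 kWh/t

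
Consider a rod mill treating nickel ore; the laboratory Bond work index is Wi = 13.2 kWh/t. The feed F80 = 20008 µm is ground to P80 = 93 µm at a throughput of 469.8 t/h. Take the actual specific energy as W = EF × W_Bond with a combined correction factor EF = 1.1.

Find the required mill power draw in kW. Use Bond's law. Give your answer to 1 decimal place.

P = 6591.3 kW

W = 10·Wi·(P80^(-½) − F80^(-½))
W = 10·13.2·(1/√93 − 1/√20008) = 10·13.2·(0.096626) = 12.7546 kWh/t
W_actual = 1.1 × 12.7546 = 14.0300 kWh/t
P_mill = W·ṁ = 14.0300·469.8 = 6591.3 kW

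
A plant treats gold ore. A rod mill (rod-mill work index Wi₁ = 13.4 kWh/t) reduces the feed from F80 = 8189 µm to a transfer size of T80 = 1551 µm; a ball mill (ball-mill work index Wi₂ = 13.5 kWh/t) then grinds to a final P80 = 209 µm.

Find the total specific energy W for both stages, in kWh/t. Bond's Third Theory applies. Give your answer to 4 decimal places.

Bond:  W = 10 Wi (1/√P − 1/√F)
Stage 1 (8189→1551 µm, Wi₁=13.4): W₁ = 10·13.4·(0.025392 − 0.011051) = 1.9217 kWh/t
Stage 2 (1551→209 µm, Wi₂=13.5): W₂ = 10·13.5·(0.069171 − 0.025392) = 5.9102 kWh/t
W = W₁ + W₂ = 1.9217 + 5.9102 = 7.8320 kWh/t

W = 7.8320 kWh/t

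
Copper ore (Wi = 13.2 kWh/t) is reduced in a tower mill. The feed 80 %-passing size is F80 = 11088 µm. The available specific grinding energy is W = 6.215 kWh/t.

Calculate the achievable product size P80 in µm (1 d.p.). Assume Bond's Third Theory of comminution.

P80 = 312.4 µm

Bond:  W = 10 Wi (1/√P − 1/√F)
P80^-0.5 = F80^-0.5 + W/(10 Wi)
  = 6.2150/(10·13.2) + 1/√11088 = 0.047083 + 0.009497 = 0.056580
P80 = (1/0.056580)² = 17.6741² = 312.37 µm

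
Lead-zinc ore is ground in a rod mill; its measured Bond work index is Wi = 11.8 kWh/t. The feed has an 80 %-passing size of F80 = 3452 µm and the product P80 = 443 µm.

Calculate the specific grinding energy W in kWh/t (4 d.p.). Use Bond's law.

Bond: W = 10·Wi·(1/√P80 − 1/√F80)
1/√443 = 0.047511;  1/√3452 = 0.017020
W = 10·11.8·(0.047511 − 0.017020) = 3.5980 kWh/t

W = 3.5980 kWh/t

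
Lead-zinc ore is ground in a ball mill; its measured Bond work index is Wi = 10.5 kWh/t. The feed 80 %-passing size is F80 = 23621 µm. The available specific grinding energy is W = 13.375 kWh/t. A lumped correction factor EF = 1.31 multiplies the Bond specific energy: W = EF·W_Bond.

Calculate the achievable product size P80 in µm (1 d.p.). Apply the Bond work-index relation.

W = 10 Wi (1/√P80 − 1/√F80)  [Bond]
W_Bond = W / EF = 13.375 / 1.31 = 10.2099 kWh/t
⇒ 1/√P80 = W_Bond/(10 Wi) + 1/√F80
  = 10.2099/(10·10.5) + 1/√23621 = 0.097237 + 0.006507 = 0.103744
P80 = (1/0.103744)² = 9.6391² = 92.91 µm

P80 = 92.9 µm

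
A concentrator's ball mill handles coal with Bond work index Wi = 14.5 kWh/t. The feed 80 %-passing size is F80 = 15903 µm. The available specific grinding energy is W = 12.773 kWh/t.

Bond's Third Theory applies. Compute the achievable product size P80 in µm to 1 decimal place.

P80 = 108.5 µm

W = 10 Wi (P80^-0.5 − F80^-0.5)
P80^(−½) = W/(10 Wi) + F80^(−½)
  = 12.7730/(10·14.5) + 1/√15903 = 0.088090 + 0.007930 = 0.096019
P80 = (1/0.096019)² = 10.4146² = 108.46 µm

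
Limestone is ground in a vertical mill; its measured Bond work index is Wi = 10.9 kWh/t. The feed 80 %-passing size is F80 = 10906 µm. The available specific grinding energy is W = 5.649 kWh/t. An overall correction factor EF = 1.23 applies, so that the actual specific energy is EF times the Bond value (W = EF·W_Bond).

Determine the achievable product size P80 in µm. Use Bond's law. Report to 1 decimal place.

W = 10 Wi / √P80 − 10 Wi / √F80
W_Bond = W / EF = 5.649 / 1.23 = 4.5927 kWh/t
1/√P80 = 1/√F80 + W_Bond/(10·Wi)
  = 4.5927/(10·10.9) + 1/√10906 = 0.042135 + 0.009576 = 0.051710
P80 = (1/0.051710)² = 19.3385² = 373.98 µm

P80 = 374.0 µm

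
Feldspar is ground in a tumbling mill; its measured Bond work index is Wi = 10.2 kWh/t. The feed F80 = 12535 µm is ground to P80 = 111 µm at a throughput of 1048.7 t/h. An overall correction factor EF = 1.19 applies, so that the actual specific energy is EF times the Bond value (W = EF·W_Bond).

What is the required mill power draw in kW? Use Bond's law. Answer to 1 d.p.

W = 10 Wi (P80^-0.5 − F80^-0.5)
W = 10·10.2·(1/√111 − 1/√12535) = 10·10.2·(0.085984) = 8.7704 kWh/t
Corrected W = EF·W_Bond = 1.19·8.7704 = 10.4367 kWh/t
P = W·T = 10.4367·1048.7 = 10945.0 kW

P = 10945.0 kW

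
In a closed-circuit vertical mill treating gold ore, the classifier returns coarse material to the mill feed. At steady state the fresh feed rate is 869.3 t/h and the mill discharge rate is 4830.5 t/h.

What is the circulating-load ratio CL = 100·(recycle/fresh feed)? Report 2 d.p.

Mill node: discharge = fresh + recycle.
R = M − F = 4830.5 − 869.3 = 3961.2 t/h
CL = 100·R/F = 100·3961.2/869.3 = 455.68 %

CL = 455.68 %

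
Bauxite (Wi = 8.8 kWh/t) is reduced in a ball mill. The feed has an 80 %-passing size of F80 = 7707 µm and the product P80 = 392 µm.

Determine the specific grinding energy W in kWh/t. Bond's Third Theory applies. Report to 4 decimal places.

W = 3.4423 kWh/t

W = 10 Wi / √P80 − 10 Wi / √F80
1/√392 = 0.050508;  1/√7707 = 0.011391
W = 10·8.8·(0.050508 − 0.011391) = 3.4423 kWh/t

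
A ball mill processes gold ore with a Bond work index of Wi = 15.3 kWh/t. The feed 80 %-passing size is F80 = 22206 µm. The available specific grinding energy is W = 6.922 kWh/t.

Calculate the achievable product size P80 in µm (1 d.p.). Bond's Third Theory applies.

W = 10 Wi (P80^-0.5 − F80^-0.5)
P80^(−½) = W/(10 Wi) + F80^(−½)
  = 6.9220/(10·15.3) + 1/√22206 = 0.045242 + 0.006711 = 0.051952
P80 = (1/0.051952)² = 19.2484² = 370.50 µm

P80 = 370.5 µm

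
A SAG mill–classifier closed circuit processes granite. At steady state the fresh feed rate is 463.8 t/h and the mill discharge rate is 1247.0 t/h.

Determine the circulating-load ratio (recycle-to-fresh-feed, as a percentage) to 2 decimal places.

CL = 168.87 %

Steady state: M = F + R.
R = M − F = 1247.0 − 463.8 = 783.2 t/h
CL = 100·R/F = 100·783.2/463.8 = 168.87 %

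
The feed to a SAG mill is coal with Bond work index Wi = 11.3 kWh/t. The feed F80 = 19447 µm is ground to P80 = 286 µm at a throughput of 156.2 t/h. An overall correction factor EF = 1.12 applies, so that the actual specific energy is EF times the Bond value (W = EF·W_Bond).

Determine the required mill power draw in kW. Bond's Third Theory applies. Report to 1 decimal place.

W = 10·Wi·[P80^(−½) − F80^(−½)]
W = 10·11.3·(1/√286 − 1/√19447) = 10·11.3·(0.051960) = 5.8715 kWh/t
Corrected W = EF·W_Bond = 1.12·5.8715 = 6.5761 kWh/t
P = W·T = 6.5761·156.2 = 1027.2 kW

P = 1027.2 kW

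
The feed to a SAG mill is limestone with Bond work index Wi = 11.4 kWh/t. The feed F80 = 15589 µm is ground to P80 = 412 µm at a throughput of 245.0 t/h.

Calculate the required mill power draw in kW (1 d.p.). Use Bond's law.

W = 10 Wi (1/√P80 − 1/√F80)  [Bond]
W = 10·11.4·(1/√412 − 1/√15589) = 10·11.4·(0.041257) = 4.7033 kWh/t
Mill draw = 4.7033 × 245.0 = 1152.3 kW

P = 1152.3 kW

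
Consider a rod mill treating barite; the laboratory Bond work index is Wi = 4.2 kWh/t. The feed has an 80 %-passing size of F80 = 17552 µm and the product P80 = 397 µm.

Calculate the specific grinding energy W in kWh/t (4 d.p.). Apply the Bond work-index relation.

W = 1.7909 kWh/t

W = 10 Wi (P80^-0.5 − F80^-0.5)
1/√397 = 0.050189;  1/√17552 = 0.007548
W = 10·4.2·(0.050189 − 0.007548) = 1.7909 kWh/t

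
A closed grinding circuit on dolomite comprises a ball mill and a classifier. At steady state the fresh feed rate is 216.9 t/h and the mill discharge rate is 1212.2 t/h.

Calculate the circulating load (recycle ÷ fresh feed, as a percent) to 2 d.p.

Discharge = new feed + return, hence
R = M − F = 1212.2 − 216.9 = 995.3 t/h
CL = 100·R/F = 100·995.3/216.9 = 458.88 %

CL = 458.88 %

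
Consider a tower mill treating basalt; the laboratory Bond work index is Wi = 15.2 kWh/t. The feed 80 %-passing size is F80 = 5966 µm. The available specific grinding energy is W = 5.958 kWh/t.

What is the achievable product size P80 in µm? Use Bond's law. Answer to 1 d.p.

P80 = 367.8 µm

W = 10·Wi·(P80^(-½) − F80^(-½))
⇒ 1/√P80 = W/(10 Wi) + 1/√F80
  = 5.9580/(10·15.2) + 1/√5966 = 0.039197 + 0.012947 = 0.052144
P80 = (1/0.052144)² = 19.1776² = 367.78 µm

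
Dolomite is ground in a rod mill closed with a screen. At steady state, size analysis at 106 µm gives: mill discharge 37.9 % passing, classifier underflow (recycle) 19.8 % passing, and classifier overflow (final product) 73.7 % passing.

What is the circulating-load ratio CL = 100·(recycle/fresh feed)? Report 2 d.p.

CL = 197.79 %

Classifier node, passing 106 µm:
r = (o − d)/(d − u)
r = (73.7 − 37.9)/(37.9 − 19.8) = 35.8/18.1 = 1.9779
CL = 100·r = 197.79 %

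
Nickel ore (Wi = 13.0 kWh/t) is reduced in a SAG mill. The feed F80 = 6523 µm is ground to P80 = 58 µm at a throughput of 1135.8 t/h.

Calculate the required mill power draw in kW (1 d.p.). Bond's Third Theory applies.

Bond: W = 10·Wi·(1/√P80 − 1/√F80)
W = 10·13.0·(1/√58 − 1/√6523) = 10·13.0·(0.118925) = 15.4602 kWh/t
P_mill = W·ṁ = 15.4602·1135.8 = 17559.7 kW

P = 17559.7 kW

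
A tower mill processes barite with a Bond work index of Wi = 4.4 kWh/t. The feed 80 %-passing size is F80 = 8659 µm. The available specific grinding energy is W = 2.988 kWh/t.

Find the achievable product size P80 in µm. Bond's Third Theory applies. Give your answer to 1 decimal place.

P80 = 161.6 µm

Bond:  W = 10 Wi (1/√P − 1/√F)
1/√P80 = 1/√F80 + W/(10·Wi)
  = 2.9880/(10·4.4) + 1/√8659 = 0.067909 + 0.010746 = 0.078656
P80 = (1/0.078656)² = 12.7137² = 161.64 µm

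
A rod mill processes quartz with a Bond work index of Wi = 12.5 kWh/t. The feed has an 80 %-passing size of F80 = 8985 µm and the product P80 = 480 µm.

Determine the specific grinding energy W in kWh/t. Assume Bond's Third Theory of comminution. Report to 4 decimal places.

Bond:  W = 10 Wi (1/√P − 1/√F)
1/√480 = 0.045644;  1/√8985 = 0.010550
W = 10·12.5·(0.045644 − 0.010550) = 4.3867 kWh/t

W = 4.3867 kWh/t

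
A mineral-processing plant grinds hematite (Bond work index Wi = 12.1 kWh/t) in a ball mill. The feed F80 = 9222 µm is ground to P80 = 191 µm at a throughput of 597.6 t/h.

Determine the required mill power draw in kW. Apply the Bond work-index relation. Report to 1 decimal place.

P = 4479.2 kW

W = 10·Wi·(P80^(-½) − F80^(-½))
W = 10·12.1·(1/√191 − 1/√9222) = 10·12.1·(0.061944) = 7.4952 kWh/t
P_mill = W·ṁ = 7.4952·597.6 = 4479.2 kW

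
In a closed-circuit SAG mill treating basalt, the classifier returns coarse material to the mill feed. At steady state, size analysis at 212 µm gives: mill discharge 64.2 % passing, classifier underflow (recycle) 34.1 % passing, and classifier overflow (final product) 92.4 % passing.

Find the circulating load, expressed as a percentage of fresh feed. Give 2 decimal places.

Two-product formula at 212 µm:
d + r·d = r·u + o → r(d−u) = o−d
r = (92.4 − 64.2)/(64.2 − 34.1) = 28.2/30.1 = 0.9369
CL = 100·r = 93.69 %

CL = 93.69 %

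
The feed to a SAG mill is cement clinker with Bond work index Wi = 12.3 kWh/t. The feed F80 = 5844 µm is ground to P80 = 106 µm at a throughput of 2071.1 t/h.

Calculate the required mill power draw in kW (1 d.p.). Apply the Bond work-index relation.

P = 21410.7 kW

W = 10·Wi·(P80^(-½) − F80^(-½))
W = 10·12.3·(1/√106 − 1/√5844) = 10·12.3·(0.084047) = 10.3378 kWh/t
Power = W × throughput = 10.3378 kWh/t × 2071.1 t/h = 21410.7 kW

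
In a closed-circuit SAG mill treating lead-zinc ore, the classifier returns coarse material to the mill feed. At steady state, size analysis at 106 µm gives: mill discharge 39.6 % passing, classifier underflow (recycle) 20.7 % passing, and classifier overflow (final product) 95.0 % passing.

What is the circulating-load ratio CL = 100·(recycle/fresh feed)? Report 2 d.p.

CL = 293.12 %

Mass balance on the −106 µm fraction:
r = (o − d)/(d − u)
r = (95.0 − 39.6)/(39.6 − 20.7) = 55.4/18.9 = 2.9312
CL = 100·r = 293.12 %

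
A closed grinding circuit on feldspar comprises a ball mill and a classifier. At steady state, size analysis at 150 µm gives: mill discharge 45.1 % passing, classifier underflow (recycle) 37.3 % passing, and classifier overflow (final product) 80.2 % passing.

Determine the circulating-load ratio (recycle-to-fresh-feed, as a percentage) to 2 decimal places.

CL = 450.00 %

Classifier node, passing 150 µm:
d + r·d = r·u + o → r(d−u) = o−d
r = (80.2 − 45.1)/(45.1 − 37.3) = 35.1/7.8 = 4.5000
CL = 100·r = 450.00 %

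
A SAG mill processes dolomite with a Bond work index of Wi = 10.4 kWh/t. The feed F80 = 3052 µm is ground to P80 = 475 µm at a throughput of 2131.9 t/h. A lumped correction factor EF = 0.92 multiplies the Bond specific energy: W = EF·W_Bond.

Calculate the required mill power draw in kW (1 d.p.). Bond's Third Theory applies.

Bond: W = 10·Wi·(1/√P80 − 1/√F80)
W = 10·10.4·(1/√475 − 1/√3052) = 10·10.4·(0.027782) = 2.8893 kWh/t
With EF = 0.92: W = 2.8893·0.92 = 2.6582 kWh/t
P_mill = W·ṁ = 2.6582·2131.9 = 5667.0 kW

P = 5667.0 kW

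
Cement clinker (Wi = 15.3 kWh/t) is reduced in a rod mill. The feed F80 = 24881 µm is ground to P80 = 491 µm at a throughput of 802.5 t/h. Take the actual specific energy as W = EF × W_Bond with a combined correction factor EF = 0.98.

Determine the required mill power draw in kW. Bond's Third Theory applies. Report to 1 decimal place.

Bond:  W = 10 Wi (1/√P − 1/√F)
W = 10·15.3·(1/√491 − 1/√24881) = 10·15.3·(0.038790) = 5.9348 kWh/t
W_actual = 0.98 × 5.9348 = 5.8161 kWh/t
Power = W × throughput = 5.8161 kWh/t × 802.5 t/h = 4667.4 kW

P = 4667.4 kW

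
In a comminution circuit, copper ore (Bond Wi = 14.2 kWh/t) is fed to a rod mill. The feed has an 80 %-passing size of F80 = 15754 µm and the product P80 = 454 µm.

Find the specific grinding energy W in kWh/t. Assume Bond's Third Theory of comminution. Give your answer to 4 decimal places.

W_Bond = 10·Wi·(1/√P₈₀ − 1/√F₈₀)
1/√454 = 0.046932;  1/√15754 = 0.007967
W = 10·14.2·(0.046932 − 0.007967) = 5.5331 kWh/t

W = 5.5331 kWh/t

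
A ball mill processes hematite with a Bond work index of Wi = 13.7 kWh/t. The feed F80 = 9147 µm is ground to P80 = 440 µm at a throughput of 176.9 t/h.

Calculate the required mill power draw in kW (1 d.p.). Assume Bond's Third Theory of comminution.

Bond: W = 10·Wi·(1/√P80 − 1/√F80)
W = 10·13.7·(1/√440 − 1/√9147) = 10·13.7·(0.037217) = 5.0988 kWh/t
Mill draw = 5.0988 × 176.9 = 902.0 kW

P = 902.0 kW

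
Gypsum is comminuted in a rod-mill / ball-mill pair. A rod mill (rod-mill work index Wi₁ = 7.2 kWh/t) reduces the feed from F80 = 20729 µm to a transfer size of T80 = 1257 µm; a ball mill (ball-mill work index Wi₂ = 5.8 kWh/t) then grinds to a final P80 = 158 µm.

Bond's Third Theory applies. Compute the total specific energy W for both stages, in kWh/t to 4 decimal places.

W = 4.5090 kWh/t

W = 10·Wi·[P80^(−½) − F80^(−½)]
Stage 1 (20729→1257 µm, Wi₁=7.2): W₁ = 10·7.2·(0.028205 − 0.006946) = 1.5307 kWh/t
Stage 2 (1257→158 µm, Wi₂=5.8): W₂ = 10·5.8·(0.079556 − 0.028205) = 2.9783 kWh/t
W = W₁ + W₂ = 1.5307 + 2.9783 = 4.5090 kWh/t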